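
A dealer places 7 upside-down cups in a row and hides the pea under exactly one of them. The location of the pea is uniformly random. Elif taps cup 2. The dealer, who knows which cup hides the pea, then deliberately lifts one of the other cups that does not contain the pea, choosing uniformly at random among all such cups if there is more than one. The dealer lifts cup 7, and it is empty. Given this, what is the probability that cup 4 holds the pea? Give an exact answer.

Consider each possible location of the pea in turn.
If it is under any of cups 1, 3, 4, 5, and 6 (prior 1/7 each): the dealer has 5 equally likely choices, so probability 1/5; weight (1/7)·(1/5) = 1/35 each.
If it is under cup 2 (prior 1/7): the dealer has 6 equally likely choices, so probability 1/6; weight (1/7)·(1/6) = 1/42.
If it is under cup 7 (prior 1/7): the dealer opened cup 7, so this case is ruled out; weight (1/7)·0 = 0.
The weights sum to 1/6.
So P(the pea under cup 4 | the dealer opened cup 7) = (1/35) / (1/6) = 6/35.

6/35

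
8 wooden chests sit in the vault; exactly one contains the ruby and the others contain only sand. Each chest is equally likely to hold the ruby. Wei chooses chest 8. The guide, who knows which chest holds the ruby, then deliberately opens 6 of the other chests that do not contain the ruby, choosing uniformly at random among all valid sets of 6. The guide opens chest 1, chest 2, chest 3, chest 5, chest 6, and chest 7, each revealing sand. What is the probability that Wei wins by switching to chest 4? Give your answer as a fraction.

7/8

Apply Bayes' rule, conditioning on where the ruby actually is.
If it is in any of chests 1, 2, 3, 5, 6, and 7 (prior 1/8 each): that chest was opened and seen not to hold the prize — ruled out; weight (1/8)·0 = 0 each.
If it is in chest 4 (prior 1/8): the guide has no choice, probability 1; weight (1/8)·1 = 1/8.
If it is in chest 8 (prior 1/8): the guide has 7 equally likely choices, so probability 1/7; weight (1/8)·(1/7) = 1/56.
The weights sum to 1/7.
So P(the ruby in chest 4 | the guide opened chest 1, chest 2, chest 3, chest 5, chest 6, and chest 7) = (1/8) / (1/7) = 7/8.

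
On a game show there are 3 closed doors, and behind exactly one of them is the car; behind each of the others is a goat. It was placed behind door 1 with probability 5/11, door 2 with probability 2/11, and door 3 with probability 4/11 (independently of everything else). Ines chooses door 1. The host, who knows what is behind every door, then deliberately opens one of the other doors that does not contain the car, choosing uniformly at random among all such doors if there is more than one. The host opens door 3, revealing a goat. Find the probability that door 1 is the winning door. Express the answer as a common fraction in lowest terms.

Condition on the true location of the car.
If it is behind door 1 (prior 5/11): the host has 2 equally likely choices, so probability 1/2; weight (5/11)·(1/2) = 5/22.
If it is behind door 2 (prior 2/11): the host has no choice, probability 1; weight (2/11)·1 = 2/11.
If it is behind door 3 (prior 4/11): the host opened door 3, so this case is ruled out; weight (4/11)·0 = 0.
The weights sum to 9/22.
So P(the car behind door 1 | the host opened door 3) = (5/22) / (9/22) = 5/9.

5/9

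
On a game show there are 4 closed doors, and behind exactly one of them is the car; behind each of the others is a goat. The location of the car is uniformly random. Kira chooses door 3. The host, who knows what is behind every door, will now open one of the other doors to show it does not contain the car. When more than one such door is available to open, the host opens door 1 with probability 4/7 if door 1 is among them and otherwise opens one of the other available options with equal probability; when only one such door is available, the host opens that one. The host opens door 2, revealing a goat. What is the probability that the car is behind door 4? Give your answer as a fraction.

3/8

Condition on the true location of the car.
If it is behind door 1 (prior 1/4): door 1 holds the prize so is unavailable; the host chooses uniformly among the 2 others, probability 1/2; weight (1/4)·(1/2) = 1/8.
If it is behind door 2 (prior 1/4): the host opened door 2, so this case is ruled out; weight (1/4)·0 = 0.
If it is behind door 3 (prior 1/4): door 1 is available but not opened; door 2 gets probability (1 − 4/7)/2 = 3/14; weight (1/4)·(3/14) = 3/56.
If it is behind door 4 (prior 1/4): door 1 is available but not opened, probability 3/7; weight (1/4)·(3/7) = 3/28.
The weights sum to 2/7.
So P(the car behind door 4 | the host opened door 2) = (3/28) / (2/7) = 3/8.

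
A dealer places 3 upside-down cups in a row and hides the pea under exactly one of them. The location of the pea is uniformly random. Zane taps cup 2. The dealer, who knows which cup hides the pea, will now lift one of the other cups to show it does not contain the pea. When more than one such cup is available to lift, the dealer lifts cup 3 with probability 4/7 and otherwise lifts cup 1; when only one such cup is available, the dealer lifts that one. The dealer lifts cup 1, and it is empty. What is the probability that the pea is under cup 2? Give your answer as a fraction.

Condition on the true location of the pea.
If it is under cup 1 (prior 1/3): the dealer opened cup 1, so this case is ruled out; weight (1/3)·0 = 0.
If it is under cup 2 (prior 1/3): cup 3 is available but not opened, probability 3/7; weight (1/3)·(3/7) = 1/7.
If it is under cup 3 (prior 1/3): only cup 1 is available, probability 1; weight (1/3)·1 = 1/3.
The weights sum to 10/21.
So P(the pea under cup 2 | the dealer opened cup 1) = (1/7) / (10/21) = 3/10.

3/10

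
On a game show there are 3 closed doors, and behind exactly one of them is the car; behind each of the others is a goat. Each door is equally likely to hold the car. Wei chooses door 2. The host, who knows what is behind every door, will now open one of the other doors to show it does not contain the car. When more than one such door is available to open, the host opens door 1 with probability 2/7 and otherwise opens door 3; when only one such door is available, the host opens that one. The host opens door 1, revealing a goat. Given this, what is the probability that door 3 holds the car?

7/9

Consider each possible location of the car in turn.
If it is behind door 1 (prior 1/3): the host opened door 1, so this case is ruled out; weight (1/3)·0 = 0.
If it is behind door 2 (prior 1/3): door 1 is available, opened with probability 2/7; weight (1/3)·(2/7) = 2/21.
If it is behind door 3 (prior 1/3): only door 1 is available, probability 1; weight (1/3)·1 = 1/3.
The weights sum to 3/7.
So P(the car behind door 3 | the host opened door 1) = (1/3) / (3/7) = 7/9.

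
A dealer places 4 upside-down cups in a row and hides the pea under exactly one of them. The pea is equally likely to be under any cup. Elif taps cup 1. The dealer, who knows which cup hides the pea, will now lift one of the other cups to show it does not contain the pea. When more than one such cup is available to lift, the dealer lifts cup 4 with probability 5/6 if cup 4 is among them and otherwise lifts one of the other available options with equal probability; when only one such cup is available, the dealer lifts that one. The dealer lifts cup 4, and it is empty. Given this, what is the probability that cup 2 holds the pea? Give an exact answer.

1/3

Condition on the true location of the pea.
If it is under any of cups 1, 2, and 3 (prior 1/4 each): cup 4 is available, opened with probability 5/6; weight (1/4)·(5/6) = 5/24 each.
If it is under cup 4 (prior 1/4): the dealer opened cup 4, so this case is ruled out; weight (1/4)·0 = 0.
The weights sum to 5/8.
So P(the pea under cup 2 | the dealer opened cup 4) = (5/24) / (5/8) = 1/3.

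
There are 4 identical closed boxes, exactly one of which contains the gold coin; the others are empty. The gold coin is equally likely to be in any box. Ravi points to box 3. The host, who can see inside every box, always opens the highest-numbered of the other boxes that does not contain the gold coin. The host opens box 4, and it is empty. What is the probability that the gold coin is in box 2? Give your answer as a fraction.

Apply Bayes' rule, conditioning on where the gold coin actually is.
If it is in any of boxes 1, 2, and 3 (prior 1/4 each): box 4 is the highest-numbered option available, probability 1; weight (1/4)·1 = 1/4 each.
If it is in box 4 (prior 1/4): the host opened box 4, so this case is ruled out; weight (1/4)·0 = 0.
The weights sum to 3/4.
So P(the gold coin in box 2 | the host opened box 4) = (1/4) / (3/4) = 1/3.

1/3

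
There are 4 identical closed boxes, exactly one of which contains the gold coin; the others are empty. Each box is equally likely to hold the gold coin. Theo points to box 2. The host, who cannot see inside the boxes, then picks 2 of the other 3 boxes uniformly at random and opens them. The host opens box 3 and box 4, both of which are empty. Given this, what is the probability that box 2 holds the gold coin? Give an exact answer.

Apply Bayes' rule, conditioning on where the gold coin actually is.
If it is in either of boxes 1 and 2 (prior 1/4 each): the host picks exactly this set with probability 1/3 regardless, and none is the prize; weight (1/4)·(1/3) = 1/12 each.
If it is in either of boxes 3 and 4 (prior 1/4 each): that box was opened and seen not to hold the prize — ruled out; weight (1/4)·0 = 0 each.
The weights sum to 1/6.
So P(the gold coin in box 2 | the host opened box 3 and box 4) = (1/12) / (1/6) = 1/2.

1/2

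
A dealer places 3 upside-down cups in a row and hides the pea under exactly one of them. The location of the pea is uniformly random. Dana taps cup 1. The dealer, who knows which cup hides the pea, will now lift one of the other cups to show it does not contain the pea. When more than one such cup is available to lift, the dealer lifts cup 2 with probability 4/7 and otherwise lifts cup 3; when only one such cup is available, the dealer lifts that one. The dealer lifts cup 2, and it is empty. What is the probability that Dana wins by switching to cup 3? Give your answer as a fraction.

Condition on the true location of the pea.
If it is under cup 1 (prior 1/3): cup 2 is available, opened with probability 4/7; weight (1/3)·(4/7) = 4/21.
If it is under cup 2 (prior 1/3): the dealer opened cup 2, so this case is ruled out; weight (1/3)·0 = 0.
If it is under cup 3 (prior 1/3): only cup 2 is available, probability 1; weight (1/3)·1 = 1/3.
The weights sum to 11/21.
So P(the pea under cup 3 | the dealer opened cup 2) = (1/3) / (11/21) = 7/11.

7/11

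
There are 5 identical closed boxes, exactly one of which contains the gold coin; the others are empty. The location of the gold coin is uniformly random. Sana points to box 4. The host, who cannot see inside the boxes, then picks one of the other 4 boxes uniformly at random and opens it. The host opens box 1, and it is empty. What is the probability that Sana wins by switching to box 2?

1/4

Apply Bayes' rule, conditioning on where the gold coin actually is.
If it is in box 1 (prior 1/5): the host opened box 1, so this case is ruled out; weight (1/5)·0 = 0.
If it is in any of boxes 2, 3, 4, and 5 (prior 1/5 each): the host picks box 1 with probability 1/4 regardless, and it is not the prize; weight (1/5)·(1/4) = 1/20 each.
The weights sum to 1/5.
So P(the gold coin in box 2 | the host opened box 1) = (1/20) / (1/5) = 1/4.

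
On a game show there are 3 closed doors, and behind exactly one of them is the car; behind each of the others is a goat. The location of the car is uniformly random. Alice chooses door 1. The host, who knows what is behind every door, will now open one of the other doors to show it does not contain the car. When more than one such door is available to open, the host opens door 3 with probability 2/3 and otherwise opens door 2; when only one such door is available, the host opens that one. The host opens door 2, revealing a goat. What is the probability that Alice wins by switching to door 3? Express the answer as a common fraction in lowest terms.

Apply Bayes' rule, conditioning on where the car actually is.
If it is behind door 1 (prior 1/3): door 3 is available but not opened, probability 1/3; weight (1/3)·(1/3) = 1/9.
If it is behind door 2 (prior 1/3): the host opened door 2, so this case is ruled out; weight (1/3)·0 = 0.
If it is behind door 3 (prior 1/3): only door 2 is available, probability 1; weight (1/3)·1 = 1/3.
The weights sum to 4/9.
So P(the car behind door 3 | the host opened door 2) = (1/3) / (4/9) = 3/4.

3/4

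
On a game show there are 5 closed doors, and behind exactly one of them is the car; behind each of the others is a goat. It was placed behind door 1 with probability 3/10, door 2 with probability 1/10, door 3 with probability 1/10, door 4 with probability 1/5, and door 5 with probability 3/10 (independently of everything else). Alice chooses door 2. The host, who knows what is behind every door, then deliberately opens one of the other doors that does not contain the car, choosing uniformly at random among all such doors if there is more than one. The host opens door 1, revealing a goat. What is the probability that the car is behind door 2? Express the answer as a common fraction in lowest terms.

1/9

Condition on the true location of the car.
If it is behind door 1 (prior 3/10): the host opened door 1, so this case is ruled out; weight (3/10)·0 = 0.
If it is behind door 2 (prior 1/10): the host has 4 equally likely choices, so probability 1/4; weight (1/10)·(1/4) = 1/40.
If it is behind door 3 (prior 1/10): the host has 3 equally likely choices, so probability 1/3; weight (1/10)·(1/3) = 1/30.
If it is behind door 4 (prior 1/5): the host has 3 equally likely choices, so probability 1/3; weight (1/5)·(1/3) = 1/15.
If it is behind door 5 (prior 3/10): the host has 3 equally likely choices, so probability 1/3; weight (3/10)·(1/3) = 1/10.
The weights sum to 9/40.
So P(the car behind door 2 | the host opened door 1) = (1/40) / (9/40) = 1/9.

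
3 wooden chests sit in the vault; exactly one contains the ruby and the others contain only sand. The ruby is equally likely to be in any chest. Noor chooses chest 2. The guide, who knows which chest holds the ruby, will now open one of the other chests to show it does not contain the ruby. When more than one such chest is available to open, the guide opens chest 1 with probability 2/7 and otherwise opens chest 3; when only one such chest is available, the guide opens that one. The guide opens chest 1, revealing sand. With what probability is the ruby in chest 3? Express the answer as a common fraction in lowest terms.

Condition on the true location of the ruby.
If it is in chest 1 (prior 1/3): the guide opened chest 1, so this case is ruled out; weight (1/3)·0 = 0.
If it is in chest 2 (prior 1/3): chest 1 is available, opened with probability 2/7; weight (1/3)·(2/7) = 2/21.
If it is in chest 3 (prior 1/3): only chest 1 is available, probability 1; weight (1/3)·1 = 1/3.
The weights sum to 3/7.
So P(the ruby in chest 3 | the guide opened chest 1) = (1/3) / (3/7) = 7/9.

7/9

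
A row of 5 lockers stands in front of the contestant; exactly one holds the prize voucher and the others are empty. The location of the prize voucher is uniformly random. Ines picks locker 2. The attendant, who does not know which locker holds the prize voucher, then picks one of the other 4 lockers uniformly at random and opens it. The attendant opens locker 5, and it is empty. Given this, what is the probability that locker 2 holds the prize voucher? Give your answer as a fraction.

1/4

Because the attendant chose which locker to open without knowing where the prize voucher is, the choice is independent of the prize location. Learning that locker 5 does not hold the prize voucher simply rules out that one location and leaves the remaining 4 lockers still equally likely by symmetry.
So P(the prize voucher in locker 2) = 1/4.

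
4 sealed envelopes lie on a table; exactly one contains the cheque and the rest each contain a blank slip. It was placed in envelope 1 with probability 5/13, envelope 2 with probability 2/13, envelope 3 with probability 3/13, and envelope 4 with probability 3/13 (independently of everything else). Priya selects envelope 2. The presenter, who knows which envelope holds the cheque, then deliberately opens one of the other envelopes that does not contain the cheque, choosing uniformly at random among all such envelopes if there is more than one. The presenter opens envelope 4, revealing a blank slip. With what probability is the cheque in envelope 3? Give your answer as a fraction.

9/28

Consider each possible location of the cheque in turn.
If it is in envelope 1 (prior 5/13): the presenter has 2 equally likely choices, so probability 1/2; weight (5/13)·(1/2) = 5/26.
If it is in envelope 2 (prior 2/13): the presenter has 3 equally likely choices, so probability 1/3; weight (2/13)·(1/3) = 2/39.
If it is in envelope 3 (prior 3/13): the presenter has 2 equally likely choices, so probability 1/2; weight (3/13)·(1/2) = 3/26.
If it is in envelope 4 (prior 3/13): the presenter opened envelope 4, so this case is ruled out; weight (3/13)·0 = 0.
The weights sum to 14/39.
So P(the cheque in envelope 3 | the presenter opened envelope 4) = (3/26) / (14/39) = 9/28.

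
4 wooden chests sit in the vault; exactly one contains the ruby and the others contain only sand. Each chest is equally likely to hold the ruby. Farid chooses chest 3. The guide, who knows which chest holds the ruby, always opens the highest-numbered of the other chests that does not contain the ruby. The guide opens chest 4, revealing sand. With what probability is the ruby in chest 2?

1/3

Consider each possible location of the ruby in turn.
If it is in any of chests 1, 2, and 3 (prior 1/4 each): chest 4 is the highest-numbered option available, probability 1; weight (1/4)·1 = 1/4 each.
If it is in chest 4 (prior 1/4): the guide opened chest 4, so this case is ruled out; weight (1/4)·0 = 0.
The weights sum to 3/4.
So P(the ruby in chest 2 | the guide opened chest 4) = (1/4) / (3/4) = 1/3.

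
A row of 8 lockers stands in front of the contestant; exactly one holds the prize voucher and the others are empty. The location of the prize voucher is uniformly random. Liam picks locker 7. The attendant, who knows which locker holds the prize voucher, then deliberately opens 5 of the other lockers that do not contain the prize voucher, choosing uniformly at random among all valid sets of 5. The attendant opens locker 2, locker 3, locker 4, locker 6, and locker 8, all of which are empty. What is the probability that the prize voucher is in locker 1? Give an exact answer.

7/16

Consider each possible location of the prize voucher in turn.
If it is in either of lockers 1 and 5 (prior 1/8 each): the attendant has 6 equally likely choices, so probability 1/6; weight (1/8)·(1/6) = 1/48 each.
If it is in any of lockers 2, 3, 4, 6, and 8 (prior 1/8 each): that locker was opened and seen not to hold the prize — ruled out; weight (1/8)·0 = 0 each.
If it is in locker 7 (prior 1/8): the attendant has 21 equally likely choices, so probability 1/21; weight (1/8)·(1/21) = 1/168.
The weights sum to 1/21.
So P(the prize voucher in locker 1 | the attendant opened locker 2, locker 3, locker 4, locker 6, and locker 8) = (1/48) / (1/21) = 7/16.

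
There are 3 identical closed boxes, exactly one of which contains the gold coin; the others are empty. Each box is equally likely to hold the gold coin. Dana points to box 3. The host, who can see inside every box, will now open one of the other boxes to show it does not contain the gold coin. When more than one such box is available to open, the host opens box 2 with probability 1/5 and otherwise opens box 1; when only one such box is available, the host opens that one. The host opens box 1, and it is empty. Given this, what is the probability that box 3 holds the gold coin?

4/9

Condition on the true location of the gold coin.
If it is in box 1 (prior 1/3): the host opened box 1, so this case is ruled out; weight (1/3)·0 = 0.
If it is in box 2 (prior 1/3): only box 1 is available, probability 1; weight (1/3)·1 = 1/3.
If it is in box 3 (prior 1/3): box 2 is available but not opened, probability 4/5; weight (1/3)·(4/5) = 4/15.
The weights sum to 3/5.
So P(the gold coin in box 3 | the host opened box 1) = (4/15) / (3/5) = 4/9.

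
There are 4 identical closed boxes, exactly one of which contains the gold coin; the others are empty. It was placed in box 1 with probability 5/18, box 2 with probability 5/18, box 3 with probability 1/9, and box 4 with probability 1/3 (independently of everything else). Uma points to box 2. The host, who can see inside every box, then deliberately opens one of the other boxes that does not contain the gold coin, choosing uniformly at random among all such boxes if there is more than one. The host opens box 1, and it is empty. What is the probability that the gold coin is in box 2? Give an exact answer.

5/17

Apply Bayes' rule, conditioning on where the gold coin actually is.
If it is in box 1 (prior 5/18): the host opened box 1, so this case is ruled out; weight (5/18)·0 = 0.
If it is in box 2 (prior 5/18): the host has 3 equally likely choices, so probability 1/3; weight (5/18)·(1/3) = 5/54.
If it is in box 3 (prior 1/9): the host has 2 equally likely choices, so probability 1/2; weight (1/9)·(1/2) = 1/18.
If it is in box 4 (prior 1/3): the host has 2 equally likely choices, so probability 1/2; weight (1/3)·(1/2) = 1/6.
The weights sum to 17/54.
So P(the gold coin in box 2 | the host opened box 1) = (5/54) / (17/54) = 5/17.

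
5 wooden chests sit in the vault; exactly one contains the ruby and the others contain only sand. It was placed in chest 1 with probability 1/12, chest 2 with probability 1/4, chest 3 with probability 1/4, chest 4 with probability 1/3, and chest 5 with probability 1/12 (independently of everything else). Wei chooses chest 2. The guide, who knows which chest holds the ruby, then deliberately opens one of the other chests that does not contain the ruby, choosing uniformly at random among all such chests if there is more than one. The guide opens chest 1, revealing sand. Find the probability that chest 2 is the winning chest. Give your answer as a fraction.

Condition on the true location of the ruby.
If it is in chest 1 (prior 1/12): the guide opened chest 1, so this case is ruled out; weight (1/12)·0 = 0.
If it is in chest 2 (prior 1/4): the guide has 4 equally likely choices, so probability 1/4; weight (1/4)·(1/4) = 1/16.
If it is in chest 3 (prior 1/4): the guide has 3 equally likely choices, so probability 1/3; weight (1/4)·(1/3) = 1/12.
If it is in chest 4 (prior 1/3): the guide has 3 equally likely choices, so probability 1/3; weight (1/3)·(1/3) = 1/9.
If it is in chest 5 (prior 1/12): the guide has 3 equally likely choices, so probability 1/3; weight (1/12)·(1/3) = 1/36.
The weights sum to 41/144.
So P(the ruby in chest 2 | the guide opened chest 1) = (1/16) / (41/144) = 9/41.

9/41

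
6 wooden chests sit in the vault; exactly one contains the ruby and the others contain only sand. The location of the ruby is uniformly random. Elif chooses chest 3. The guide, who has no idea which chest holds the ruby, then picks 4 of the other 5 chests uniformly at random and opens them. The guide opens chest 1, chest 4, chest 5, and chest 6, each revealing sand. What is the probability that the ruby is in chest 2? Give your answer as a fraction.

Because the guide chose which chests to open without knowing where the ruby is, the choice is independent of the prize location. Learning that none of the 4 opened chests holds the ruby simply rules out those 4 locations and leaves the remaining 2 chests still equally likely by symmetry.
So P(the ruby in chest 2) = 1/2.

1/2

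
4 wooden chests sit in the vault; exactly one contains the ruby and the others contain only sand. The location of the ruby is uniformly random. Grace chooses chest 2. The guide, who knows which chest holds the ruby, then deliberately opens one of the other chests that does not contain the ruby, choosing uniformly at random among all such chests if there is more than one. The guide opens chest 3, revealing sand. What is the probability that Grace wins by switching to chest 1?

Apply Bayes' rule, conditioning on where the ruby actually is.
If it is in either of chests 1 and 4 (prior 1/4 each): the guide has 2 equally likely choices, so probability 1/2; weight (1/4)·(1/2) = 1/8 each.
If it is in chest 2 (prior 1/4): the guide has 3 equally likely choices, so probability 1/3; weight (1/4)·(1/3) = 1/12.
If it is in chest 3 (prior 1/4): the guide opened chest 3, so this case is ruled out; weight (1/4)·0 = 0.
The weights sum to 1/3.
So P(the ruby in chest 1 | the guide opened chest 3) = (1/8) / (1/3) = 3/8.

3/8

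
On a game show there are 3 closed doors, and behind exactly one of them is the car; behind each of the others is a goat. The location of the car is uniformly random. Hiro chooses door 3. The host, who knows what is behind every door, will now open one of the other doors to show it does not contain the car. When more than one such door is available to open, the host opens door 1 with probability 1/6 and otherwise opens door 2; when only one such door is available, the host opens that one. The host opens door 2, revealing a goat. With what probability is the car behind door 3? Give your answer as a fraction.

Apply Bayes' rule, conditioning on where the car actually is.
If it is behind door 1 (prior 1/3): only door 2 is available, probability 1; weight (1/3)·1 = 1/3.
If it is behind door 2 (prior 1/3): the host opened door 2, so this case is ruled out; weight (1/3)·0 = 0.
If it is behind door 3 (prior 1/3): door 1 is available but not opened, probability 5/6; weight (1/3)·(5/6) = 5/18.
The weights sum to 11/18.
So P(the car behind door 3 | the host opened door 2) = (5/18) / (11/18) = 5/11.

5/11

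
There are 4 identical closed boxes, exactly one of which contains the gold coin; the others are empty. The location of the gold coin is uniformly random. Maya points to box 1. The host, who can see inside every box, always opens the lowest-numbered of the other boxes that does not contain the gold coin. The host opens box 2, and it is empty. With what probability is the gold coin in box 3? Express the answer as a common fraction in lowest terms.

1/3

Apply Bayes' rule, conditioning on where the gold coin actually is.
If it is in any of boxes 1, 3, and 4 (prior 1/4 each): box 2 is the lowest-numbered option available, probability 1; weight (1/4)·1 = 1/4 each.
If it is in box 2 (prior 1/4): the host opened box 2, so this case is ruled out; weight (1/4)·0 = 0.
The weights sum to 3/4.
So P(the gold coin in box 3 | the host opened box 2) = (1/4) / (3/4) = 1/3.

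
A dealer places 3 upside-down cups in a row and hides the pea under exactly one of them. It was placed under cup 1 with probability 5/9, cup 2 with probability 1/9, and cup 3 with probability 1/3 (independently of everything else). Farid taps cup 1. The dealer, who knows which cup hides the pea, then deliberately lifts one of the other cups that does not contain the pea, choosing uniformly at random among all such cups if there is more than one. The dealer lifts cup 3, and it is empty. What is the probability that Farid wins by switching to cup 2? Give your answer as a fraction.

Apply Bayes' rule, conditioning on where the pea actually is.
If it is under cup 1 (prior 5/9): the dealer has 2 equally likely choices, so probability 1/2; weight (5/9)·(1/2) = 5/18.
If it is under cup 2 (prior 1/9): the dealer has no choice, probability 1; weight (1/9)·1 = 1/9.
If it is under cup 3 (prior 1/3): the dealer opened cup 3, so this case is ruled out; weight (1/3)·0 = 0.
The weights sum to 7/18.
So P(the pea under cup 2 | the dealer opened cup 3) = (1/9) / (7/18) = 2/7.

2/7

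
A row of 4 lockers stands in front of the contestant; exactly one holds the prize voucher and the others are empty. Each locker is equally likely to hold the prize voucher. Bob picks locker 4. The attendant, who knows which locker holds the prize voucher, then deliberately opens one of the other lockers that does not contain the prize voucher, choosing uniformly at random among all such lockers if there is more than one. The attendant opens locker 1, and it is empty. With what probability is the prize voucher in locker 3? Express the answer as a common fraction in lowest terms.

Apply Bayes' rule, conditioning on where the prize voucher actually is.
If it is in locker 1 (prior 1/4): the attendant opened locker 1, so this case is ruled out; weight (1/4)·0 = 0.
If it is in either of lockers 2 and 3 (prior 1/4 each): the attendant has 2 equally likely choices, so probability 1/2; weight (1/4)·(1/2) = 1/8 each.
If it is in locker 4 (prior 1/4): the attendant has 3 equally likely choices, so probability 1/3; weight (1/4)·(1/3) = 1/12.
The weights sum to 1/3.
So P(the prize voucher in locker 3 | the attendant opened locker 1) = (1/8) / (1/3) = 3/8.

3/8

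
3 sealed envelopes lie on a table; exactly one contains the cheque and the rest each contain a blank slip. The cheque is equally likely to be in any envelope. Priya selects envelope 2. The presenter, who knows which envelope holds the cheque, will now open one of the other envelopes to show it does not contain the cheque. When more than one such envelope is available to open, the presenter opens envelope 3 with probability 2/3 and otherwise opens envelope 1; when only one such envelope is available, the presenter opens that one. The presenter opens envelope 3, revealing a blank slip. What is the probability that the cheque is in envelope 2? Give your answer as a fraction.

Apply Bayes' rule, conditioning on where the cheque actually is.
If it is in envelope 1 (prior 1/3): only envelope 3 is available, probability 1; weight (1/3)·1 = 1/3.
If it is in envelope 2 (prior 1/3): envelope 3 is available, opened with probability 2/3; weight (1/3)·(2/3) = 2/9.
If it is in envelope 3 (prior 1/3): the presenter opened envelope 3, so this case is ruled out; weight (1/3)·0 = 0.
The weights sum to 5/9.
So P(the cheque in envelope 2 | the presenter opened envelope 3) = (2/9) / (5/9) = 2/5.

2/5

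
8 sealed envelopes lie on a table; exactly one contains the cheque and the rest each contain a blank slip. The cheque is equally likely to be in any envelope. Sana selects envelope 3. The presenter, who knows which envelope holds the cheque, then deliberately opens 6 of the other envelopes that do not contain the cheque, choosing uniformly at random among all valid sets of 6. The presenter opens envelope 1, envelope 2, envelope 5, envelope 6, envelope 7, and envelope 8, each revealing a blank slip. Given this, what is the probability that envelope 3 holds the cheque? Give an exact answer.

1/8

Condition on the true location of the cheque.
If it is in any of envelopes 1, 2, 5, 6, 7, and 8 (prior 1/8 each): that envelope was opened and seen not to hold the prize — ruled out; weight (1/8)·0 = 0 each.
If it is in envelope 3 (prior 1/8): the presenter has 7 equally likely choices, so probability 1/7; weight (1/8)·(1/7) = 1/56.
If it is in envelope 4 (prior 1/8): the presenter has no choice, probability 1; weight (1/8)·1 = 1/8.
The weights sum to 1/7.
So P(the cheque in envelope 3 | the presenter opened envelope 1, envelope 2, envelope 5, envelope 6, envelope 7, and envelope 8) = (1/56) / (1/7) = 1/8.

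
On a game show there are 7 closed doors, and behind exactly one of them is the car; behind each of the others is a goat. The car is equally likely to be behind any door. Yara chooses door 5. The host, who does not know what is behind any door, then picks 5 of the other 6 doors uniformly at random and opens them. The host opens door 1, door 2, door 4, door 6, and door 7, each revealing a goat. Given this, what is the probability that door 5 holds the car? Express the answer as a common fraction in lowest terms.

1/2

Because the host chose which doors to open without knowing where the car is, the choice is independent of the prize location. Learning that none of the 5 opened doors holds the car simply rules out those 5 locations and leaves the remaining 2 doors still equally likely by symmetry.
So P(the car behind door 5) = 1/2.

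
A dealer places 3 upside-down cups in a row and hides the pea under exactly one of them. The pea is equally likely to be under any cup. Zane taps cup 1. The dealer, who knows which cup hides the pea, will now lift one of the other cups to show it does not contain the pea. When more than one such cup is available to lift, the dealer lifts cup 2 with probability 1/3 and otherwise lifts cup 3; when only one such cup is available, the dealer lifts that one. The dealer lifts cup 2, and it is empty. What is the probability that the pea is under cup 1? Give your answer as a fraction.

Apply Bayes' rule, conditioning on where the pea actually is.
If it is under cup 1 (prior 1/3): cup 2 is available, opened with probability 1/3; weight (1/3)·(1/3) = 1/9.
If it is under cup 2 (prior 1/3): the dealer opened cup 2, so this case is ruled out; weight (1/3)·0 = 0.
If it is under cup 3 (prior 1/3): only cup 2 is available, probability 1; weight (1/3)·1 = 1/3.
The weights sum to 4/9.
So P(the pea under cup 1 | the dealer opened cup 2) = (1/9) / (4/9) = 1/4.

1/4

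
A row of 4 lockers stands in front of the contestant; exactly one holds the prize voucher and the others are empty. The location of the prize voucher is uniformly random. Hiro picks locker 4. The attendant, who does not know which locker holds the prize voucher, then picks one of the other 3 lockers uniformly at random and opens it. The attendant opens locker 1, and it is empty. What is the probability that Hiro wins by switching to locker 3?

Because the attendant chose which locker to open without knowing where the prize voucher is, the choice is independent of the prize location. Learning that locker 1 does not hold the prize voucher simply rules out that one location and leaves the remaining 3 lockers still equally likely by symmetry.
So P(the prize voucher in locker 3) = 1/3.

1/3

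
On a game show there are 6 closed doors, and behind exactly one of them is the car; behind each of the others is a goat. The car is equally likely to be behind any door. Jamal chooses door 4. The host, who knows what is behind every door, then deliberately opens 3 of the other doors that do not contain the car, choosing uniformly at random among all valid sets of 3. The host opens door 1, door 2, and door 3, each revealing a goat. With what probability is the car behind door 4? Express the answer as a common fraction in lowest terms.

1/6

Consider each possible location of the car in turn.
If it is behind any of doors 1, 2, and 3 (prior 1/6 each): that door was opened and seen not to hold the prize — ruled out; weight (1/6)·0 = 0 each.
If it is behind door 4 (prior 1/6): the host has 10 equally likely choices, so probability 1/10; weight (1/6)·(1/10) = 1/60.
If it is behind either of doors 5 and 6 (prior 1/6 each): the host has 4 equally likely choices, so probability 1/4; weight (1/6)·(1/4) = 1/24 each.
The weights sum to 1/10.
So P(the car behind door 4 | the host opened door 1, door 2, and door 3) = (1/60) / (1/10) = 1/6.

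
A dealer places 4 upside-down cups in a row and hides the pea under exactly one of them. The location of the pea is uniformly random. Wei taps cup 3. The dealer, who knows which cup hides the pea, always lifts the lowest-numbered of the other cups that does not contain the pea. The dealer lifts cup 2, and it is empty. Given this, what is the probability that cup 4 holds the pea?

0

Condition on the true location of the pea.
If it is under cup 1 (prior 1/4): cup 2 is the lowest-numbered option available, probability 1; weight (1/4)·1 = 1/4.
If it is under cup 2 (prior 1/4): the dealer opened cup 2, so this case is ruled out; weight (1/4)·0 = 0.
If it is under either of cups 3 and 4 (prior 1/4 each): the dealer would have opened cup 1 instead, probability 0; weight (1/4)·0 = 0 each.
The weights sum to 1/4.
So P(the pea under cup 4 | the dealer opened cup 2) = 0 / (1/4) = 0.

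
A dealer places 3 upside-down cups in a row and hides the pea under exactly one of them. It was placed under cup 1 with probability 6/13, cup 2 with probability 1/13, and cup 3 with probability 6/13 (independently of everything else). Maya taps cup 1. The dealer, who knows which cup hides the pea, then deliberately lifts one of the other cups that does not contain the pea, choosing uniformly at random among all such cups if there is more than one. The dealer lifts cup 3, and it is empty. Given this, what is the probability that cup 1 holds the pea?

3/4

Condition on the true location of the pea.
If it is under cup 1 (prior 6/13): the dealer has 2 equally likely choices, so probability 1/2; weight (6/13)·(1/2) = 3/13.
If it is under cup 2 (prior 1/13): the dealer has no choice, probability 1; weight (1/13)·1 = 1/13.
If it is under cup 3 (prior 6/13): the dealer opened cup 3, so this case is ruled out; weight (6/13)·0 = 0.
The weights sum to 4/13.
So P(the pea under cup 1 | the dealer opened cup 3) = (3/13) / (4/13) = 3/4.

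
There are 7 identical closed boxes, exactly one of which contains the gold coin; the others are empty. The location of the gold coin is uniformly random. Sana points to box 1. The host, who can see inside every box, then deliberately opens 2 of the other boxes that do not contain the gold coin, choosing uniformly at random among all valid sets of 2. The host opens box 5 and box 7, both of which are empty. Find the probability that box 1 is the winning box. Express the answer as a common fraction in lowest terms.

1/7

Consider each possible location of the gold coin in turn.
If it is in box 1 (prior 1/7): the host has 15 equally likely choices, so probability 1/15; weight (1/7)·(1/15) = 1/105.
If it is in any of boxes 2, 3, 4, and 6 (prior 1/7 each): the host has 10 equally likely choices, so probability 1/10; weight (1/7)·(1/10) = 1/70 each.
If it is in either of boxes 5 and 7 (prior 1/7 each): that box was opened and seen not to hold the prize — ruled out; weight (1/7)·0 = 0 each.
The weights sum to 1/15.
So P(the gold coin in box 1 | the host opened box 5 and box 7) = (1/105) / (1/15) = 1/7.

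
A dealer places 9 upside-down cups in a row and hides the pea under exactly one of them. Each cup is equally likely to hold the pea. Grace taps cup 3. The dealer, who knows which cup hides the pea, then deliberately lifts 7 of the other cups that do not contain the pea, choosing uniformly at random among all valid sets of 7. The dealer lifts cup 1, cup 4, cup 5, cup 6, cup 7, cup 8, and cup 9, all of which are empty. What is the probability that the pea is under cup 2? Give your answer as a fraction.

8/9

Apply Bayes' rule, conditioning on where the pea actually is.
If it is under any of cups 1, 4, 5, 6, 7, 8, and 9 (prior 1/9 each): that cup was opened and seen not to hold the prize — ruled out; weight (1/9)·0 = 0 each.
If it is under cup 2 (prior 1/9): the dealer has no choice, probability 1; weight (1/9)·1 = 1/9.
If it is under cup 3 (prior 1/9): the dealer has 8 equally likely choices, so probability 1/8; weight (1/9)·(1/8) = 1/72.
The weights sum to 1/8.
So P(the pea under cup 2 | the dealer opened cup 1, cup 4, cup 5, cup 6, cup 7, cup 8, and cup 9) = (1/9) / (1/8) = 8/9.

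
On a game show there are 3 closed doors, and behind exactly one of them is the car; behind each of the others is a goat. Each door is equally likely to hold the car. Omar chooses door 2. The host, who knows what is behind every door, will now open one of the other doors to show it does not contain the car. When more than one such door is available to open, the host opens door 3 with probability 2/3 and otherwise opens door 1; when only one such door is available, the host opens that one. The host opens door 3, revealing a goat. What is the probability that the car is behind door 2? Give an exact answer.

2/5

Consider each possible location of the car in turn.
If it is behind door 1 (prior 1/3): only door 3 is available, probability 1; weight (1/3)·1 = 1/3.
If it is behind door 2 (prior 1/3): door 3 is available, opened with probability 2/3; weight (1/3)·(2/3) = 2/9.
If it is behind door 3 (prior 1/3): the host opened door 3, so this case is ruled out; weight (1/3)·0 = 0.
The weights sum to 5/9.
So P(the car behind door 2 | the host opened door 3) = (2/9) / (5/9) = 2/5.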